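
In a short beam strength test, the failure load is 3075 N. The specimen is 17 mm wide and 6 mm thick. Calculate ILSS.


ILSS = 3F/(4bh) = 3*3075/(4*17*6) = 22.61 MPa

22.61 MPa


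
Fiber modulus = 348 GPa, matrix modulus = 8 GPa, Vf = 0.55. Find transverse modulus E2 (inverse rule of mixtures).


1/E2 = Vf/Ef + (1-Vf)/Em = 0.55/348 + 0.45/8
E2 = 17.29 GPa

17.29 GPa


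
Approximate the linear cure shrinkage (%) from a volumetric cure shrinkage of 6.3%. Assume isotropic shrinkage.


Linear shrinkage ≈ vol_shrink/3 = 6.3/3 = 2.1%

2.1%


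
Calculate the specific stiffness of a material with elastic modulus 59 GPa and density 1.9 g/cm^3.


Specific stiffness = E/rho = 59/1.9 = 31.1 GPa/(g/cm^3)

31.1 GPa/(g/cm^3)


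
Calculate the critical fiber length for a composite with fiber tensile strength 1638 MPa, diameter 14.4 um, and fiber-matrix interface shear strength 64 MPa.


Lc = sigma_f * d / (2 * tau_i) = 1638 * 14.4 / (2 * 64) = 184.3 um

184.3 um


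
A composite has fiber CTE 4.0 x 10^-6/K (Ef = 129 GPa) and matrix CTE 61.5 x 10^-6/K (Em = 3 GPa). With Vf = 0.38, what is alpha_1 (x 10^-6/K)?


E1 = Ef*Vf + Em*(1-Vf) = 50.88
alpha_1 = (alpha_f*Ef*Vf + alpha_m*Em*(1-Vf))/E1 = 6.1 x 10^-6/K

6.1 x 10^-6/K


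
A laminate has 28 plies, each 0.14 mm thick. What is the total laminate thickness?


h = n * t_ply = 28 * 0.14 = 3.92 mm

3.92 mm


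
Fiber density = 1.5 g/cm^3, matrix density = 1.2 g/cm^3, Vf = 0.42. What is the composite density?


rho_c = rho_f*Vf + rho_m*(1-Vf) = 1.5*0.42 + 1.2*0.58 = 1.326 g/cm^3

1.326 g/cm^3


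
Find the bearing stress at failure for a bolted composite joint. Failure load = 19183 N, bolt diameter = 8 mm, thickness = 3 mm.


sigma_br = F/(d*h) = 19183/(8*3) = 799.3 MPa

799.3 MPa


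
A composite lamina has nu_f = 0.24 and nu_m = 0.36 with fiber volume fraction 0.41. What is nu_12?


nu_12 = nu_f*Vf + nu_m*(1-Vf) = 0.24*0.41 + 0.36*0.59 = 0.3108

0.3108


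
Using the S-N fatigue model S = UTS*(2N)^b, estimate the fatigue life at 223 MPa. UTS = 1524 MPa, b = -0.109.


N = 0.5 * (S/UTS)^(1/b) = 0.5 * (223/1524)^(1/-0.109) = 2.2729e+07 cycles

2.2729e+07 cycles


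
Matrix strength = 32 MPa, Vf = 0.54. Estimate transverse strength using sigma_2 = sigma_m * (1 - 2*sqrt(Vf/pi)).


factor = 1 - 2*sqrt(0.54/pi) = 0.1708
sigma_2 = 32 * 0.1708 = 5.47 MPa

5.47 MPa


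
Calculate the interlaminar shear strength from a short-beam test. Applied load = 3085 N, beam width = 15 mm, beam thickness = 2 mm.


ILSS = 3F/(4bh) = 3*3085/(4*15*2) = 77.13 MPa

77.13 MPa


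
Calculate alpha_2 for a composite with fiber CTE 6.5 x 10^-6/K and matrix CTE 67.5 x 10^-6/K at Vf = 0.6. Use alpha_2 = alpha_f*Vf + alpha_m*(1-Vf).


alpha_2 = alpha_f*Vf + alpha_m*(1-Vf) = 6.5*0.6 + 67.5*0.4 = 30.9 x 10^-6/K

30.9 x 10^-6/K


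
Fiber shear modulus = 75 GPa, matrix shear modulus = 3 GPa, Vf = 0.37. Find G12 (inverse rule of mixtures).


1/G12 = Vf/Gf + (1-Vf)/Gm = 0.37/75 + 0.63/3
G12 = 4.65 GPa

4.65 GPa


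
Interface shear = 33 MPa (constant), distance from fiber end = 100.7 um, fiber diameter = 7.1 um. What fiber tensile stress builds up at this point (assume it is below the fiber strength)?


Force balance: sigma_f * (pi*d^2/4) = tau * (pi*d) * x  ->  sigma_f = 4 * tau * x / d
sigma_f = 4 * 33 * 100.7 / 7.1 = 1872.2 MPa

1872.2 MPa


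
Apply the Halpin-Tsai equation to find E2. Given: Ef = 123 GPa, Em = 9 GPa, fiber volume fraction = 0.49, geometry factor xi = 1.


eta = (Ef/Em - 1)/(Ef/Em + xi) = (13.6667 - 1)/(13.6667 + 1) = 0.8636
E2 = Em*(1+xi*eta*Vf)/(1-eta*Vf) = 22.21 GPa

22.21 GPa


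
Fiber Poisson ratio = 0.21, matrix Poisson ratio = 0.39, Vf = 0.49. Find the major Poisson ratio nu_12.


nu_12 = nu_f*Vf + nu_m*(1-Vf) = 0.21*0.49 + 0.39*0.51 = 0.3018

0.3018


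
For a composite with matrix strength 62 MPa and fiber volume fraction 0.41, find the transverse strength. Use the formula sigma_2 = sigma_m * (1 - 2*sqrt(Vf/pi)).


factor = 1 - 2*sqrt(0.41/pi) = 0.2775
sigma_2 = 62 * 0.2775 = 17.2 MPa

17.2 MPa


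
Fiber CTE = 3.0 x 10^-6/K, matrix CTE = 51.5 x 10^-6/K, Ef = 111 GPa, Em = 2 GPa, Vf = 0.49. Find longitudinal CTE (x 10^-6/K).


E1 = Ef*Vf + Em*(1-Vf) = 55.41
alpha_1 = (alpha_f*Ef*Vf + alpha_m*Em*(1-Vf))/E1 = 3.89 x 10^-6/K

3.89 x 10^-6/K


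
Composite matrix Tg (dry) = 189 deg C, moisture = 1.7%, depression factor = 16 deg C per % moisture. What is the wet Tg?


Tg_wet = Tg_dry - k*moisture = 189 - 16*1.7 = 161.8 deg C

161.8 deg C


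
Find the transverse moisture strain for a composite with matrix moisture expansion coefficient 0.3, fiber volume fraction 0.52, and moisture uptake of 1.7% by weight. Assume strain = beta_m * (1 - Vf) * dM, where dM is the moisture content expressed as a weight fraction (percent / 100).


dM = 1.7/100 = 0.017
strain = beta_m * (1-Vf) * dM = 0.3 * 0.48 * 0.017 = 0.002448

0.002448


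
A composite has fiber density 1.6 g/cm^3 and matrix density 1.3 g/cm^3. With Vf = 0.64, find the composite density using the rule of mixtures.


rho_c = rho_f*Vf + rho_m*(1-Vf) = 1.6*0.64 + 1.3*0.36 = 1.492 g/cm^3

1.492 g/cm^3


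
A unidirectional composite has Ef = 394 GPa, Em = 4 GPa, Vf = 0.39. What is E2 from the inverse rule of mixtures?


1/E2 = Vf/Ef + (1-Vf)/Em = 0.39/394 + 0.61/4
E2 = 6.52 GPa

6.52 GPa


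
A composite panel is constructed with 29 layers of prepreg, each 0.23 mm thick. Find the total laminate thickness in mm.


h = n * t_ply = 29 * 0.23 = 6.67 mm

6.67 mm


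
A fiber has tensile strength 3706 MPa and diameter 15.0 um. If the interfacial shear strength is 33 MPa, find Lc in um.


Lc = sigma_f * d / (2 * tau_i) = 3706 * 15.0 / (2 * 33) = 842.3 um

842.3 um


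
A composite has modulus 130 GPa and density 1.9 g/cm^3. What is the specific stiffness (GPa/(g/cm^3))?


Specific stiffness = E/rho = 130/1.9 = 68.4 GPa/(g/cm^3)

68.4 GPa/(g/cm^3)


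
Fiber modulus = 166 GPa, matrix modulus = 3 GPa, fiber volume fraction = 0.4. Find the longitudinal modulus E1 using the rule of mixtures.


E1 = Ef*Vf + Em*(1-Vf) = 166*0.4 + 3*0.6 = 68.2 GPa

68.2 GPa


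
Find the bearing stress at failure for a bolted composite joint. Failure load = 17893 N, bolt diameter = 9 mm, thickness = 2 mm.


sigma_br = F/(d*h) = 17893/(9*2) = 994.1 MPa

994.1 MPa


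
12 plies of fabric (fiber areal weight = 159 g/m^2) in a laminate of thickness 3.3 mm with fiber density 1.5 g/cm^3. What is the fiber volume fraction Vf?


Vf = n * FAW / (rho_f * h * 1000) = 12 * 159 / (1.5 * 3.3 * 1000) = 0.3855

0.3855


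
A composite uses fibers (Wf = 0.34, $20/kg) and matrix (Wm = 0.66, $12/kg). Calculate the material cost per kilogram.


Cost = cost_f*Wf + cost_m*Wm = 20*0.34 + 12*0.66 = $14.72/kg

$14.72/kg


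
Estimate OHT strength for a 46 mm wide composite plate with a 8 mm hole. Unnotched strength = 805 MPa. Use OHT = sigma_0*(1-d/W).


OHT = sigma_0*(1-d/W) = 805*(1-8/46) = 665.0 MPa

665.0 MPa


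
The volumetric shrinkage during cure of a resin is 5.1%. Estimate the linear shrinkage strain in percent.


Linear shrinkage ≈ vol_shrink/3 = 5.1/3 = 1.7%

1.7%


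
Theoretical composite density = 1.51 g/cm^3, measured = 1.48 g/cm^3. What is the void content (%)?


Void% = (rho_theo - rho_actual)/rho_theo * 100 = (1.51 - 1.48)/1.51 * 100 = 1.99%

1.99%


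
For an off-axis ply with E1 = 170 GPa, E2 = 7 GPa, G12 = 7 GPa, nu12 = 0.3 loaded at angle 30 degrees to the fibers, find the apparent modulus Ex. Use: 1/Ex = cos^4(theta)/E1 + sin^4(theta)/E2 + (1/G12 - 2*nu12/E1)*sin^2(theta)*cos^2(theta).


cos^4(30) = 0.5625, sin^4(30) = 0.0625, sin^2(30)*cos^2(30) = 0.1875
1/G12 - 2*nu12/E1 = 1/7 - 2*0.3/170 = 0.139328 GPa^-1
1/Ex = 0.5625/170 + 0.0625/7 + 0.139328*0.1875 = 0.0383613 GPa^-1
Ex = 26.07 GPa

26.07 GPa


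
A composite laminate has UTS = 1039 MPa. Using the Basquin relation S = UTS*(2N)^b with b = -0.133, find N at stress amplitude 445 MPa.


N = 0.5 * (S/UTS)^(1/b) = 0.5 * (445/1039)^(1/-0.133) = 293.6355 cycles

293.6355 cycles


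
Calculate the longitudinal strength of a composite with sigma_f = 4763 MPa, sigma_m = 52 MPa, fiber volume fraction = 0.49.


sigma_1 = sigma_f*Vf + sigma_m*(1-Vf) = 4763*0.49 + 52*0.51 = 2360.4 MPa

2360.4 MPa


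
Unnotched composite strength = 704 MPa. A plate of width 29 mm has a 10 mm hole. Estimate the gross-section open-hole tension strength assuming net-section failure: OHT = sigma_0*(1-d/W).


OHT = sigma_0*(1-d/W) = 704*(1-10/29) = 461.2 MPa

461.2 MPa


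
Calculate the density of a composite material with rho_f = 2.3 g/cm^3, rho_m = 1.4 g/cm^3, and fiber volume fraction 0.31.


rho_c = rho_f*Vf + rho_m*(1-Vf) = 2.3*0.31 + 1.4*0.69 = 1.679 g/cm^3

1.679 g/cm^3


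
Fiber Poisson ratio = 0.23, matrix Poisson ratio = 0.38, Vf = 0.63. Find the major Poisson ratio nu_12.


nu_12 = nu_f*Vf + nu_m*(1-Vf) = 0.23*0.63 + 0.38*0.37 = 0.2855

0.2855


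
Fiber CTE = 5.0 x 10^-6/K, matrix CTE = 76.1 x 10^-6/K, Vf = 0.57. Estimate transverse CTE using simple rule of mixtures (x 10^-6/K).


alpha_2 = alpha_f*Vf + alpha_m*(1-Vf) = 5.0*0.57 + 76.1*0.43 = 35.6 x 10^-6/K

35.6 x 10^-6/K


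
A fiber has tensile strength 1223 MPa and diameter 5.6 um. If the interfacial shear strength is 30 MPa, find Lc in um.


Lc = sigma_f * d / (2 * tau_i) = 1223 * 5.6 / (2 * 30) = 114.1 um

114.1 um


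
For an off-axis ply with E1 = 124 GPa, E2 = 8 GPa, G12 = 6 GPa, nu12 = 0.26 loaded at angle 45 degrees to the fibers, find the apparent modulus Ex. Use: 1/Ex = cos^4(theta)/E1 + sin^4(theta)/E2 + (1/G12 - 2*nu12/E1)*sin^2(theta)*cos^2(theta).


cos^4(45) = 0.25, sin^4(45) = 0.25, sin^2(45)*cos^2(45) = 0.25
1/G12 - 2*nu12/E1 = 1/6 - 2*0.26/124 = 0.162473 GPa^-1
1/Ex = 0.25/124 + 0.25/8 + 0.162473*0.25 = 0.0738844 GPa^-1
Ex = 13.53 GPa

13.53 GPa


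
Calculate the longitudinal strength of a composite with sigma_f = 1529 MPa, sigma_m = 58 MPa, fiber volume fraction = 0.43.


sigma_1 = sigma_f*Vf + sigma_m*(1-Vf) = 1529*0.43 + 58*0.57 = 690.5 MPa

690.5 MPa


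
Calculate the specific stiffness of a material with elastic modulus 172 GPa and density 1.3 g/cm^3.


Specific stiffness = E/rho = 172/1.3 = 132.3 GPa/(g/cm^3)

132.3 GPa/(g/cm^3)


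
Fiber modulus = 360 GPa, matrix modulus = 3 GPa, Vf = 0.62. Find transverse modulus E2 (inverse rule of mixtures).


1/E2 = Vf/Ef + (1-Vf)/Em = 0.62/360 + 0.38/3
E2 = 7.79 GPa

7.79 GPa


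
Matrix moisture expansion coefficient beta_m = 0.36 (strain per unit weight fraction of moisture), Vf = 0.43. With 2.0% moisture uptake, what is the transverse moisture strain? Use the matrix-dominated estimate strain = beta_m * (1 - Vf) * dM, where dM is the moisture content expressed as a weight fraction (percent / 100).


dM = 2.0/100 = 0.02
strain = beta_m * (1-Vf) * dM = 0.36 * 0.57 * 0.02 = 0.004104

0.004104


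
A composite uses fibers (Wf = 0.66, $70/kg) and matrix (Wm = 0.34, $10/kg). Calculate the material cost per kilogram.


Cost = cost_f*Wf + cost_m*Wm = 70*0.66 + 10*0.34 = $49.6/kg

$49.6/kg


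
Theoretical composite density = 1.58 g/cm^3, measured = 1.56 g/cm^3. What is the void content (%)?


Void% = (rho_theo - rho_actual)/rho_theo * 100 = (1.58 - 1.56)/1.58 * 100 = 1.27%

1.27%


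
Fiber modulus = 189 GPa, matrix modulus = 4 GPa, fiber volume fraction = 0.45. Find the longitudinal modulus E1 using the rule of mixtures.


E1 = Ef*Vf + Em*(1-Vf) = 189*0.45 + 4*0.55 = 87.25 GPa

87.25 GPa


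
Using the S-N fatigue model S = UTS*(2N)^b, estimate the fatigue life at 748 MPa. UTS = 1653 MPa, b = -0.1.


N = 0.5 * (S/UTS)^(1/b) = 0.5 * (748/1653)^(1/-0.1) = 1388.9370 cycles

1388.9370 cycles


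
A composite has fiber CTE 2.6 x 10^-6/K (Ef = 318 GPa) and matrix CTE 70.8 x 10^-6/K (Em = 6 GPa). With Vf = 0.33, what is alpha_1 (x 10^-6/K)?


E1 = Ef*Vf + Em*(1-Vf) = 108.96
alpha_1 = (alpha_f*Ef*Vf + alpha_m*Em*(1-Vf))/E1 = 5.12 x 10^-6/K

5.12 x 10^-6/K


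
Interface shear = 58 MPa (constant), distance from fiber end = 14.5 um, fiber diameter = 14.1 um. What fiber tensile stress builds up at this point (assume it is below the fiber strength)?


Force balance: sigma_f * (pi*d^2/4) = tau * (pi*d) * x  ->  sigma_f = 4 * tau * x / d
sigma_f = 4 * 58 * 14.5 / 14.1 = 238.6 MPa

238.6 MPa


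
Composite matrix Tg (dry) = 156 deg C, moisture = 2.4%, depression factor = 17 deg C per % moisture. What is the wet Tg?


Tg_wet = Tg_dry - k*moisture = 156 - 17*2.4 = 115.2 deg C

115.2 deg C


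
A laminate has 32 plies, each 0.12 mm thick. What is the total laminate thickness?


h = n * t_ply = 32 * 0.12 = 3.84 mm

3.84 mm


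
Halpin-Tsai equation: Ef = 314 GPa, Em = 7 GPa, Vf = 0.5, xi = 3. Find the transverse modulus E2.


eta = (Ef/Em - 1)/(Ef/Em + xi) = (44.8571 - 1)/(44.8571 + 3) = 0.9164
E2 = Em*(1+xi*eta*Vf)/(1-eta*Vf) = 30.68 GPa

30.68 GPa


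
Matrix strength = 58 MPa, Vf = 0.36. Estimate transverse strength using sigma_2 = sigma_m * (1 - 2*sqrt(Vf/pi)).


factor = 1 - 2*sqrt(0.36/pi) = 0.323
sigma_2 = 58 * 0.323 = 18.73 MPa

18.73 MPa


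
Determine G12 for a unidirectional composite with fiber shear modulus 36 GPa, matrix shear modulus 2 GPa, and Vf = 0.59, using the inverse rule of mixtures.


1/G12 = Vf/Gf + (1-Vf)/Gm = 0.59/36 + 0.41/2
G12 = 4.52 GPa

4.52 GPa


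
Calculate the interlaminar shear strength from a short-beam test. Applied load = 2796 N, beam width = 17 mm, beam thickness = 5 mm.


ILSS = 3F/(4bh) = 3*2796/(4*17*5) = 24.67 MPa

24.67 MPa


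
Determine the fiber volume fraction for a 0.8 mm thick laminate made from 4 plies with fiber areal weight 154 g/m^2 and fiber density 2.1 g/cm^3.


Vf = n * FAW / (rho_f * h * 1000) = 4 * 154 / (2.1 * 0.8 * 1000) = 0.3667

0.3667


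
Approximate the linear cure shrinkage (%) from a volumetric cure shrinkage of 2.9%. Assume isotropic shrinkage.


Linear shrinkage ≈ vol_shrink/3 = 2.9/3 = 0.967%

0.967%


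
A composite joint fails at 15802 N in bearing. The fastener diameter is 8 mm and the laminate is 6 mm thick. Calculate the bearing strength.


sigma_br = F/(d*h) = 15802/(8*6) = 329.2 MPa

329.2 MPa


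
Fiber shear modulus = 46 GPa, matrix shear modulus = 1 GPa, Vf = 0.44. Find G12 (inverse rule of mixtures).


1/G12 = Vf/Gf + (1-Vf)/Gm = 0.44/46 + 0.56/1
G12 = 1.76 GPa

1.76 GPa


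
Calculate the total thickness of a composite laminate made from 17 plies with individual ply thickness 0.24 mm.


h = n * t_ply = 17 * 0.24 = 4.08 mm

4.08 mm


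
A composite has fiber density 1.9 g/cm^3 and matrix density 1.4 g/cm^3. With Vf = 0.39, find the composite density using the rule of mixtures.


rho_c = rho_f*Vf + rho_m*(1-Vf) = 1.9*0.39 + 1.4*0.61 = 1.595 g/cm^3

1.595 g/cm^3


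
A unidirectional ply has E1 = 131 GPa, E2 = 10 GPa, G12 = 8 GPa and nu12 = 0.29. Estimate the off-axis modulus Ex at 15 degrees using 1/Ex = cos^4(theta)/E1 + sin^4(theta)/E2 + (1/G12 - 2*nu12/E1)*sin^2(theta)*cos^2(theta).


cos^4(15) = 0.870513, sin^4(15) = 0.004487, sin^2(15)*cos^2(15) = 0.0625
1/G12 - 2*nu12/E1 = 1/8 - 2*0.29/131 = 0.120573 GPa^-1
1/Ex = 0.870513/131 + 0.004487/10 + 0.120573*0.0625 = 0.0146296 GPa^-1
Ex = 68.35 GPa

68.35 GPa


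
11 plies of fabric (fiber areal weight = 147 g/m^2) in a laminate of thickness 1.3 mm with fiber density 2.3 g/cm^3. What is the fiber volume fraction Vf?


Vf = n * FAW / (rho_f * h * 1000) = 11 * 147 / (2.3 * 1.3 * 1000) = 0.5408

0.5408


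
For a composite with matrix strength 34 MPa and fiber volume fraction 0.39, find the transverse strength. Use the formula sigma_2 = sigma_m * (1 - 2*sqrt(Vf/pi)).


factor = 1 - 2*sqrt(0.39/pi) = 0.2953
sigma_2 = 34 * 0.2953 = 10.04 MPa

10.04 MPa


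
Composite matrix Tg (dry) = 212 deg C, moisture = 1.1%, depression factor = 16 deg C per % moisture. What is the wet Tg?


Tg_wet = Tg_dry - k*moisture = 212 - 16*1.1 = 194.4 deg C

194.4 deg C


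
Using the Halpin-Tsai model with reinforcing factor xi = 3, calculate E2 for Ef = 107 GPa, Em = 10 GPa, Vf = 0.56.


eta = (Ef/Em - 1)/(Ef/Em + xi) = (10.7 - 1)/(10.7 + 3) = 0.708
E2 = Em*(1+xi*eta*Vf)/(1-eta*Vf) = 36.28 GPa

36.28 GPa


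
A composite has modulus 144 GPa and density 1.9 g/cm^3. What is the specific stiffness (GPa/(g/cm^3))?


Specific stiffness = E/rho = 144/1.9 = 75.8 GPa/(g/cm^3)

75.8 GPa/(g/cm^3)


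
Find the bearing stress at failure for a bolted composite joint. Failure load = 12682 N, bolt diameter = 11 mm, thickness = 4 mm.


sigma_br = F/(d*h) = 12682/(11*4) = 288.2 MPa

288.2 MPa


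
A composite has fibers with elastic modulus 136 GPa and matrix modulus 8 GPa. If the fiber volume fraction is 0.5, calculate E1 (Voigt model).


E1 = Ef*Vf + Em*(1-Vf) = 136*0.5 + 8*0.5 = 72.0 GPa

72.0 GPa


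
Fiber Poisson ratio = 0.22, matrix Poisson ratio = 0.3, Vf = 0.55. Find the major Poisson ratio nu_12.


nu_12 = nu_f*Vf + nu_m*(1-Vf) = 0.22*0.55 + 0.3*0.45 = 0.256

0.256


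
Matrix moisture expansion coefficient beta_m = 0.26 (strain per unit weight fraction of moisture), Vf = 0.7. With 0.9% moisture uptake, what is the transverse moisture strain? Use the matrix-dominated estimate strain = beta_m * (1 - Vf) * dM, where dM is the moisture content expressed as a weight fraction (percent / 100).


dM = 0.9/100 = 0.009
strain = beta_m * (1-Vf) * dM = 0.26 * 0.3 * 0.009 = 0.000702

0.000702


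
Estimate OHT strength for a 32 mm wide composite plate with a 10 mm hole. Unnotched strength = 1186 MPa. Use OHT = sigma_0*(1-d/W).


OHT = sigma_0*(1-d/W) = 1186*(1-10/32) = 815.4 MPa

815.4 MPa


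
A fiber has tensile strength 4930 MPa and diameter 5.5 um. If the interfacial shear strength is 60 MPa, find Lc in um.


Lc = sigma_f * d / (2 * tau_i) = 4930 * 5.5 / (2 * 60) = 226.0 um

226.0 um


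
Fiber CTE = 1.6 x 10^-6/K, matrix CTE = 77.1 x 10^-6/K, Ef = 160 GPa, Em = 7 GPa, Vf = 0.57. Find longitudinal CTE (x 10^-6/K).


E1 = Ef*Vf + Em*(1-Vf) = 94.21
alpha_1 = (alpha_f*Ef*Vf + alpha_m*Em*(1-Vf))/E1 = 4.01 x 10^-6/K

4.01 x 10^-6/K


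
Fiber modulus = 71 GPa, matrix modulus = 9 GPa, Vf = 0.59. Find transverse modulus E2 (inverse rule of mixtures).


1/E2 = Vf/Ef + (1-Vf)/Em = 0.59/71 + 0.41/9
E2 = 18.56 GPa

18.56 GPa


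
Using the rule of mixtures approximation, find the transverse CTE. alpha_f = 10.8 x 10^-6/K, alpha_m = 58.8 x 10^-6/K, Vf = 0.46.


alpha_2 = alpha_f*Vf + alpha_m*(1-Vf) = 10.8*0.46 + 58.8*0.54 = 36.7 x 10^-6/K

36.7 x 10^-6/K


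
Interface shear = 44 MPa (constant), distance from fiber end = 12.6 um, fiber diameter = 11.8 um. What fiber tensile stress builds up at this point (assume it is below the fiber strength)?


Force balance: sigma_f * (pi*d^2/4) = tau * (pi*d) * x  ->  sigma_f = 4 * tau * x / d
sigma_f = 4 * 44 * 12.6 / 11.8 = 187.9 MPa

187.9 MPa


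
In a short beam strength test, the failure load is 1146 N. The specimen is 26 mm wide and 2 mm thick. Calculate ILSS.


ILSS = 3F/(4bh) = 3*1146/(4*26*2) = 16.53 MPa

16.53 MPa


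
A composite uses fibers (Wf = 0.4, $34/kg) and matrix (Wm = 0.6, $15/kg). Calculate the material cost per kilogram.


Cost = cost_f*Wf + cost_m*Wm = 34*0.4 + 15*0.6 = $22.6/kg

$22.6/kg


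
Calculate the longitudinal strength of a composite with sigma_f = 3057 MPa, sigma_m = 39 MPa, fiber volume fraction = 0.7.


sigma_1 = sigma_f*Vf + sigma_m*(1-Vf) = 3057*0.7 + 39*0.3 = 2151.6 MPa

2151.6 MPa


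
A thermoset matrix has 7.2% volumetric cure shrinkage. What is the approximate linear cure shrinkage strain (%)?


Linear shrinkage ≈ vol_shrink/3 = 7.2/3 = 2.4%

2.4%


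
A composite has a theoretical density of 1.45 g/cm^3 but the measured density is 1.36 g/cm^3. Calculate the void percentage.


Void% = (rho_theo - rho_actual)/rho_theo * 100 = (1.45 - 1.36)/1.45 * 100 = 6.21%

6.21%


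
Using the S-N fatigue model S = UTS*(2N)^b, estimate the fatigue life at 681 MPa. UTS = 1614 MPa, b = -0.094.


N = 0.5 * (S/UTS)^(1/b) = 0.5 * (681/1614)^(1/-0.094) = 4849.9852 cycles

4849.9852 cycles


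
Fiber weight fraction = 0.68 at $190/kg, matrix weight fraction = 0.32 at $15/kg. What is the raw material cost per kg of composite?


Cost = cost_f*Wf + cost_m*Wm = 190*0.68 + 15*0.32 = $134.0/kg

$134.0/kg


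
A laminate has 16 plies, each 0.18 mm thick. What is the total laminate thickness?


h = n * t_ply = 16 * 0.18 = 2.88 mm

2.88 mm


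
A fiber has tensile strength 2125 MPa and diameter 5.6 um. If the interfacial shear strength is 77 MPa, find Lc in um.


Lc = sigma_f * d / (2 * tau_i) = 2125 * 5.6 / (2 * 77) = 77.3 um

77.3 um


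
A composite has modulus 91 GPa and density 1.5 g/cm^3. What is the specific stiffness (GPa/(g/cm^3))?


Specific stiffness = E/rho = 91/1.5 = 60.7 GPa/(g/cm^3)

60.7 GPa/(g/cm^3)


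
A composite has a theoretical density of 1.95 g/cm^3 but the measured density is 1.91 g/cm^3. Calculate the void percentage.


Void% = (rho_theo - rho_actual)/rho_theo * 100 = (1.95 - 1.91)/1.95 * 100 = 2.05%

2.05%


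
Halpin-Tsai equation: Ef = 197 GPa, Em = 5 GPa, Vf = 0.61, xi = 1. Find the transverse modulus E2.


eta = (Ef/Em - 1)/(Ef/Em + xi) = (39.4 - 1)/(39.4 + 1) = 0.9505
E2 = Em*(1+xi*eta*Vf)/(1-eta*Vf) = 18.8 GPa

18.8 GPa


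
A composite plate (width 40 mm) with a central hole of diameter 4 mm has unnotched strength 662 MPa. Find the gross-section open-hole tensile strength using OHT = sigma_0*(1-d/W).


OHT = sigma_0*(1-d/W) = 662*(1-4/40) = 595.8 MPa

595.8 MPa


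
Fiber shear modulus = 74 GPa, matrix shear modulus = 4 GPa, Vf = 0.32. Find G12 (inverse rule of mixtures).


1/G12 = Vf/Gf + (1-Vf)/Gm = 0.32/74 + 0.68/4
G12 = 5.74 GPa

5.74 GPa


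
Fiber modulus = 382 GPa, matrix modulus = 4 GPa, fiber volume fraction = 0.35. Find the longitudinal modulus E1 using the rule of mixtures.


E1 = Ef*Vf + Em*(1-Vf) = 382*0.35 + 4*0.65 = 136.3 GPa

136.3 GPa


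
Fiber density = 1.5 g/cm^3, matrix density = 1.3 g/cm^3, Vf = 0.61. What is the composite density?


rho_c = rho_f*Vf + rho_m*(1-Vf) = 1.5*0.61 + 1.3*0.39 = 1.422 g/cm^3

1.422 g/cm^3


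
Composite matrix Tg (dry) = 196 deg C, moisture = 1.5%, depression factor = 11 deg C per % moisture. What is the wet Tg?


Tg_wet = Tg_dry - k*moisture = 196 - 11*1.5 = 179.5 deg C

179.5 deg C


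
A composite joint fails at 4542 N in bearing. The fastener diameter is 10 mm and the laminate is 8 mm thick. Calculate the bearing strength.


sigma_br = F/(d*h) = 4542/(10*8) = 56.8 MPa

56.8 MPa


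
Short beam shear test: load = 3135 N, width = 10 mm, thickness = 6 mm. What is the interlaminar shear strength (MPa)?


ILSS = 3F/(4bh) = 3*3135/(4*10*6) = 39.19 MPa

39.19 MPa


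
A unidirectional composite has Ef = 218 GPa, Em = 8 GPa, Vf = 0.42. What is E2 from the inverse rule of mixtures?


1/E2 = Vf/Ef + (1-Vf)/Em = 0.42/218 + 0.58/8
E2 = 13.44 GPa

13.44 GPa


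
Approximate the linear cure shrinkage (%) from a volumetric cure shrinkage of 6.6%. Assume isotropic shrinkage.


Linear shrinkage ≈ vol_shrink/3 = 6.6/3 = 2.2%

2.2%


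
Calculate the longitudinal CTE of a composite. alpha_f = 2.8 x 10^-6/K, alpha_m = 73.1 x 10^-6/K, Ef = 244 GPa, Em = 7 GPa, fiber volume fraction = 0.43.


E1 = Ef*Vf + Em*(1-Vf) = 108.91
alpha_1 = (alpha_f*Ef*Vf + alpha_m*Em*(1-Vf))/E1 = 5.38 x 10^-6/K

5.38 x 10^-6/K


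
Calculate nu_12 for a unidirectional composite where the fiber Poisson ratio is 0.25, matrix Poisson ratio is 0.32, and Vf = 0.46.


nu_12 = nu_f*Vf + nu_m*(1-Vf) = 0.25*0.46 + 0.32*0.54 = 0.2878

0.2878


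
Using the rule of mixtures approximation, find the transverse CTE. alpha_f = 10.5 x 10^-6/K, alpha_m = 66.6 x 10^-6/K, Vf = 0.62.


alpha_2 = alpha_f*Vf + alpha_m*(1-Vf) = 10.5*0.62 + 66.6*0.38 = 31.8 x 10^-6/K

31.8 x 10^-6/K


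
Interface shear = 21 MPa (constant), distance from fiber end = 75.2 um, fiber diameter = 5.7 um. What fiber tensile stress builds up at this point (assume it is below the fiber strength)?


Force balance: sigma_f * (pi*d^2/4) = tau * (pi*d) * x  ->  sigma_f = 4 * tau * x / d
sigma_f = 4 * 21 * 75.2 / 5.7 = 1108.2 MPa

1108.2 MPa


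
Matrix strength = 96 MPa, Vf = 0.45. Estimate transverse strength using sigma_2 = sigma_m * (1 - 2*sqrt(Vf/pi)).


factor = 1 - 2*sqrt(0.45/pi) = 0.2431
sigma_2 = 96 * 0.2431 = 23.33 MPa

23.33 MPa


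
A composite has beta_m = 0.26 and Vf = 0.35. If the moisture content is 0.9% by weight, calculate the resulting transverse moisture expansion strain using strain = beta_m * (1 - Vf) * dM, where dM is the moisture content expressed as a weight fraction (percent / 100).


dM = 0.9/100 = 0.009
strain = beta_m * (1-Vf) * dM = 0.26 * 0.65 * 0.009 = 0.001521

0.001521


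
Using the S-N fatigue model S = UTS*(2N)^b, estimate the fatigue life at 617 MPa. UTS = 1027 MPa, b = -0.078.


N = 0.5 * (S/UTS)^(1/b) = 0.5 * (617/1027)^(1/-0.078) = 343.5269 cycles

343.5269 cycles


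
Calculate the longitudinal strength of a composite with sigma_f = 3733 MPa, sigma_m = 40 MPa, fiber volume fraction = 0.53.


sigma_1 = sigma_f*Vf + sigma_m*(1-Vf) = 3733*0.53 + 40*0.47 = 1997.3 MPa

1997.3 MPa


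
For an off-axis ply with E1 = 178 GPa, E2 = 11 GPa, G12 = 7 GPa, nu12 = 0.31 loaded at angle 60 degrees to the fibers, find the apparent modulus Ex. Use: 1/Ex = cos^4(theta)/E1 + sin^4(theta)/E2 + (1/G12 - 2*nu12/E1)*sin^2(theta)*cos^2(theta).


cos^4(60) = 0.0625, sin^4(60) = 0.5625, sin^2(60)*cos^2(60) = 0.1875
1/G12 - 2*nu12/E1 = 1/7 - 2*0.31/178 = 0.139374 GPa^-1
1/Ex = 0.0625/178 + 0.5625/11 + 0.139374*0.1875 = 0.0776201 GPa^-1
Ex = 12.88 GPa

12.88 GPa


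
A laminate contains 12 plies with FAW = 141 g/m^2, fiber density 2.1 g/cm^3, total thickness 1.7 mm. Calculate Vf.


Vf = n * FAW / (rho_f * h * 1000) = 12 * 141 / (2.1 * 1.7 * 1000) = 0.4739

0.4739


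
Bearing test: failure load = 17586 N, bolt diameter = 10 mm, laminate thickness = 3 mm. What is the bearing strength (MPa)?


sigma_br = F/(d*h) = 17586/(10*3) = 586.2 MPa

586.2 MPa


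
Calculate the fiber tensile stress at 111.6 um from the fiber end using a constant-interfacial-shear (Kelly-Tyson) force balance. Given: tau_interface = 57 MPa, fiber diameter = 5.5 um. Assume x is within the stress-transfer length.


Force balance: sigma_f * (pi*d^2/4) = tau * (pi*d) * x  ->  sigma_f = 4 * tau * x / d
sigma_f = 4 * 57 * 111.6 / 5.5 = 4626.3 MPa

4626.3 MPa


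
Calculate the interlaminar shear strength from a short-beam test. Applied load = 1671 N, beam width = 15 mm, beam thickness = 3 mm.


ILSS = 3F/(4bh) = 3*1671/(4*15*3) = 27.85 MPa

27.85 MPa


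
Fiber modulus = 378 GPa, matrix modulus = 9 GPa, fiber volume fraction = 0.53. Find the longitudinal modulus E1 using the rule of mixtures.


E1 = Ef*Vf + Em*(1-Vf) = 378*0.53 + 9*0.47 = 204.57 GPa

204.57 GPa


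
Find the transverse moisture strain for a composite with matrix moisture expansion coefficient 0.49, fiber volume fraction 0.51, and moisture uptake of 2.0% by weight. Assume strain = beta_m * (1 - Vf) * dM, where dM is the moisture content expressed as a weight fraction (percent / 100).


dM = 2.0/100 = 0.02
strain = beta_m * (1-Vf) * dM = 0.49 * 0.49 * 0.02 = 0.004802

0.004802


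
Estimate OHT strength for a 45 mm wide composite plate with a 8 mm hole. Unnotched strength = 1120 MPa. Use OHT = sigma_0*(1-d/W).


OHT = sigma_0*(1-d/W) = 1120*(1-8/45) = 920.9 MPa

920.9 MPa


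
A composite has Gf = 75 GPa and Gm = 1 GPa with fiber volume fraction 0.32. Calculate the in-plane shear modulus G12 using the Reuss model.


1/G12 = Vf/Gf + (1-Vf)/Gm = 0.32/75 + 0.68/1
G12 = 1.46 GPa

1.46 GPa


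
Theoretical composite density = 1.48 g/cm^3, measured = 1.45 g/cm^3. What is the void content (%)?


Void% = (rho_theo - rho_actual)/rho_theo * 100 = (1.48 - 1.45)/1.48 * 100 = 2.03%

2.03%


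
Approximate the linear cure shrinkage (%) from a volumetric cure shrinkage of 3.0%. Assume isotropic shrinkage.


Linear shrinkage ≈ vol_shrink/3 = 3.0/3 = 1.0%

1.0%


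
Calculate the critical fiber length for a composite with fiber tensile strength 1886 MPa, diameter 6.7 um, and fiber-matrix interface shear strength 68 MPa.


Lc = sigma_f * d / (2 * tau_i) = 1886 * 6.7 / (2 * 68) = 92.9 um

92.9 um


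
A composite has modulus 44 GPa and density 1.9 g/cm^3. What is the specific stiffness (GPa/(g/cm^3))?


Specific stiffness = E/rho = 44/1.9 = 23.2 GPa/(g/cm^3)

23.2 GPa/(g/cm^3)


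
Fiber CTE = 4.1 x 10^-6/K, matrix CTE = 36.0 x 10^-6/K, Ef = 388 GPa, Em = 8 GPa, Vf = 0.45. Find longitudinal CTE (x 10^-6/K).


E1 = Ef*Vf + Em*(1-Vf) = 179.0
alpha_1 = (alpha_f*Ef*Vf + alpha_m*Em*(1-Vf))/E1 = 4.88 x 10^-6/K

4.88 x 10^-6/K


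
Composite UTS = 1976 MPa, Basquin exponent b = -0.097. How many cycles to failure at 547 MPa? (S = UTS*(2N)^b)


N = 0.5 * (S/UTS)^(1/b) = 0.5 * (547/1976)^(1/-0.097) = 281502.0021 cycles

281502.0021 cycles


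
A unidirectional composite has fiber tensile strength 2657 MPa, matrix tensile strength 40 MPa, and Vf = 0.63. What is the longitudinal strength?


sigma_1 = sigma_f*Vf + sigma_m*(1-Vf) = 2657*0.63 + 40*0.37 = 1688.7 MPa

1688.7 MPa


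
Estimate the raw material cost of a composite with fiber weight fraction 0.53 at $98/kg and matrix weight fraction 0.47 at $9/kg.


Cost = cost_f*Wf + cost_m*Wm = 98*0.53 + 9*0.47 = $56.17/kg

$56.17/kg


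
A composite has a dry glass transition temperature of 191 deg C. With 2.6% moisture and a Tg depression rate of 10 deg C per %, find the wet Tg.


Tg_wet = Tg_dry - k*moisture = 191 - 10*2.6 = 165.0 deg C

165.0 deg C


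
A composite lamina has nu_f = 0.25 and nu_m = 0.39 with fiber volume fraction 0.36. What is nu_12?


nu_12 = nu_f*Vf + nu_m*(1-Vf) = 0.25*0.36 + 0.39*0.64 = 0.3396

0.3396


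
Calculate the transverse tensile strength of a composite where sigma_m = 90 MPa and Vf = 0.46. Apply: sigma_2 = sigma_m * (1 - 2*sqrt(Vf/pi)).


factor = 1 - 2*sqrt(0.46/pi) = 0.2347
sigma_2 = 90 * 0.2347 = 21.12 MPa

21.12 MPa


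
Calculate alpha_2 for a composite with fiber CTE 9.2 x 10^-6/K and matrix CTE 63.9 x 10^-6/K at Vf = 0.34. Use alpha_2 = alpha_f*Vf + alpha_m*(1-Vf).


alpha_2 = alpha_f*Vf + alpha_m*(1-Vf) = 9.2*0.34 + 63.9*0.66 = 45.3 x 10^-6/K

45.3 x 10^-6/K


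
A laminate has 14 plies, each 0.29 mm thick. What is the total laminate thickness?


h = n * t_ply = 14 * 0.29 = 4.06 mm

4.06 mm


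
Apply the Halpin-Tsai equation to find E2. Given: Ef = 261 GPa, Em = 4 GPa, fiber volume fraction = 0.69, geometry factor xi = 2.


eta = (Ef/Em - 1)/(Ef/Em + xi) = (65.25 - 1)/(65.25 + 2) = 0.9554
E2 = Em*(1+xi*eta*Vf)/(1-eta*Vf) = 27.21 GPa

27.21 GPa


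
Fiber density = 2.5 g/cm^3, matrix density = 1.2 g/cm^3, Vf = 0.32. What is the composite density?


rho_c = rho_f*Vf + rho_m*(1-Vf) = 2.5*0.32 + 1.2*0.68 = 1.616 g/cm^3

1.616 g/cm^3


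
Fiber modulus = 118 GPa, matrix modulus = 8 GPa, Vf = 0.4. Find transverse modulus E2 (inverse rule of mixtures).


1/E2 = Vf/Ef + (1-Vf)/Em = 0.4/118 + 0.6/8
E2 = 12.76 GPa

12.76 GPa


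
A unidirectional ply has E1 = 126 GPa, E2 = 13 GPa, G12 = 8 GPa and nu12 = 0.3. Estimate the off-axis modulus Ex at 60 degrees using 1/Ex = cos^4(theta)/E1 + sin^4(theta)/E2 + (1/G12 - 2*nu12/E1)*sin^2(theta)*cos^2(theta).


cos^4(60) = 0.0625, sin^4(60) = 0.5625, sin^2(60)*cos^2(60) = 0.1875
1/G12 - 2*nu12/E1 = 1/8 - 2*0.3/126 = 0.120238 GPa^-1
1/Ex = 0.0625/126 + 0.5625/13 + 0.120238*0.1875 = 0.0663099 GPa^-1
Ex = 15.08 GPa

15.08 GPa


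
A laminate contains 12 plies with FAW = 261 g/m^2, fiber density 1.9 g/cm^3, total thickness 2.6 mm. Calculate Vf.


Vf = n * FAW / (rho_f * h * 1000) = 12 * 261 / (1.9 * 2.6 * 1000) = 0.634

0.634


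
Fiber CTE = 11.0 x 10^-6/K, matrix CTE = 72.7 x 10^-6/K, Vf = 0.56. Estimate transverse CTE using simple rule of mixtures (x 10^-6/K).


alpha_2 = alpha_f*Vf + alpha_m*(1-Vf) = 11.0*0.56 + 72.7*0.44 = 38.1 x 10^-6/K

38.1 x 10^-6/K


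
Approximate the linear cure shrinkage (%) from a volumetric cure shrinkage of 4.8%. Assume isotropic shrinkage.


Linear shrinkage ≈ vol_shrink/3 = 4.8/3 = 1.6%

1.6%


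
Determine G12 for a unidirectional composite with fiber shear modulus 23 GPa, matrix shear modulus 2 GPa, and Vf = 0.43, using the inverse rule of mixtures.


1/G12 = Vf/Gf + (1-Vf)/Gm = 0.43/23 + 0.57/2
G12 = 3.29 GPa

3.29 GPa


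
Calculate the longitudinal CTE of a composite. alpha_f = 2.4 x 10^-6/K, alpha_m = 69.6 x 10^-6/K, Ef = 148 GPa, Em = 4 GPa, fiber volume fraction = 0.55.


E1 = Ef*Vf + Em*(1-Vf) = 83.2
alpha_1 = (alpha_f*Ef*Vf + alpha_m*Em*(1-Vf))/E1 = 3.85 x 10^-6/K

3.85 x 10^-6/K


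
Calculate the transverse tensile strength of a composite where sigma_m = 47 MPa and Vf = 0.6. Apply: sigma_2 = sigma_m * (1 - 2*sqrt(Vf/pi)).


factor = 1 - 2*sqrt(0.6/pi) = 0.126
sigma_2 = 47 * 0.126 = 5.92 MPa

5.92 MPa


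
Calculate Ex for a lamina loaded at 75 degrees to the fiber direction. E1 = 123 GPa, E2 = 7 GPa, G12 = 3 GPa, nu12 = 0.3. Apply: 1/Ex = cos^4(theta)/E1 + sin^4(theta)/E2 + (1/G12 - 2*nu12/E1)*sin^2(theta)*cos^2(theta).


cos^4(75) = 0.004487, sin^4(75) = 0.870513, sin^2(75)*cos^2(75) = 0.0625
1/G12 - 2*nu12/E1 = 1/3 - 2*0.3/123 = 0.328455 GPa^-1
1/Ex = 0.004487/123 + 0.870513/7 + 0.328455*0.0625 = 0.1449239 GPa^-1
Ex = 6.9 GPa

6.9 GPa


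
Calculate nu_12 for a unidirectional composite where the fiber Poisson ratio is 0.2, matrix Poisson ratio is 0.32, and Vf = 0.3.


nu_12 = nu_f*Vf + nu_m*(1-Vf) = 0.2*0.3 + 0.32*0.7 = 0.284

0.284


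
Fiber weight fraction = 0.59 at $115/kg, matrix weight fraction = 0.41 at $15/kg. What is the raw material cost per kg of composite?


Cost = cost_f*Wf + cost_m*Wm = 115*0.59 + 15*0.41 = $74.0/kg

$74.0/kg


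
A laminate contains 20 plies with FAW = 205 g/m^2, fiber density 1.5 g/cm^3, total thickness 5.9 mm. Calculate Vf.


Vf = n * FAW / (rho_f * h * 1000) = 20 * 205 / (1.5 * 5.9 * 1000) = 0.4633

0.4633


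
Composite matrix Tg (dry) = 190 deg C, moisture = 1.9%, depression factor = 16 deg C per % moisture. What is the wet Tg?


Tg_wet = Tg_dry - k*moisture = 190 - 16*1.9 = 159.6 deg C

159.6 deg C


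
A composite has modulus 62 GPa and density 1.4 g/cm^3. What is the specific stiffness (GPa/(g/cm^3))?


Specific stiffness = E/rho = 62/1.4 = 44.3 GPa/(g/cm^3)

44.3 GPa/(g/cm^3)


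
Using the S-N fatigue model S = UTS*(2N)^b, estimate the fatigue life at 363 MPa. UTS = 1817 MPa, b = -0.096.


N = 0.5 * (S/UTS)^(1/b) = 0.5 * (363/1817)^(1/-0.096) = 9.6581e+06 cycles

9.6581e+06 cycles


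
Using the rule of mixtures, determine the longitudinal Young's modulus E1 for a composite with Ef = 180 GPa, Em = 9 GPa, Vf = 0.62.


E1 = Ef*Vf + Em*(1-Vf) = 180*0.62 + 9*0.38 = 115.02 GPa

115.02 GPa


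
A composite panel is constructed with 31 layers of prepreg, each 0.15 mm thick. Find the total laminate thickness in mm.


h = n * t_ply = 31 * 0.15 = 4.65 mm

4.65 mm


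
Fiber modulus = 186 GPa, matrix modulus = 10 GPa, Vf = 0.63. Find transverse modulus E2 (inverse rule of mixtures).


1/E2 = Vf/Ef + (1-Vf)/Em = 0.63/186 + 0.37/10
E2 = 24.76 GPa

24.76 GPa


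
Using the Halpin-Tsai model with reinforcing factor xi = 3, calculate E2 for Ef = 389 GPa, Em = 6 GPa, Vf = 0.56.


eta = (Ef/Em - 1)/(Ef/Em + xi) = (64.8333 - 1)/(64.8333 + 3) = 0.941
E2 = Em*(1+xi*eta*Vf)/(1-eta*Vf) = 32.74 GPa

32.74 GPa


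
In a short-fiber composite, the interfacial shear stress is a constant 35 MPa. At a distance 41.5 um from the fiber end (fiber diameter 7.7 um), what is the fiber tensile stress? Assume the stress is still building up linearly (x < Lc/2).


Force balance: sigma_f * (pi*d^2/4) = tau * (pi*d) * x  ->  sigma_f = 4 * tau * x / d
sigma_f = 4 * 35 * 41.5 / 7.7 = 754.5 MPa

754.5 MPa


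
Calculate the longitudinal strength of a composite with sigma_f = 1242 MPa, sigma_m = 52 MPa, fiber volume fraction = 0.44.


sigma_1 = sigma_f*Vf + sigma_m*(1-Vf) = 1242*0.44 + 52*0.56 = 575.6 MPa

575.6 MPa


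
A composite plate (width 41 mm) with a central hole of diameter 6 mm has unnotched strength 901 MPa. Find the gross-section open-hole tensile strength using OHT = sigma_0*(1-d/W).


OHT = sigma_0*(1-d/W) = 901*(1-6/41) = 769.1 MPa

769.1 MPa


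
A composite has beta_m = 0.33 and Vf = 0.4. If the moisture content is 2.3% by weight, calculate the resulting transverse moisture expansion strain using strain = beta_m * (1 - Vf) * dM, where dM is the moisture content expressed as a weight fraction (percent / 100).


dM = 2.3/100 = 0.023
strain = beta_m * (1-Vf) * dM = 0.33 * 0.6 * 0.023 = 0.004554

0.004554


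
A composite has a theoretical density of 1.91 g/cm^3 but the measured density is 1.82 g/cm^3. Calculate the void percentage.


Void% = (rho_theo - rho_actual)/rho_theo * 100 = (1.91 - 1.82)/1.91 * 100 = 4.71%

4.71%


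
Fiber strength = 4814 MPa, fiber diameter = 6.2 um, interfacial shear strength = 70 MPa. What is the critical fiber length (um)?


Lc = sigma_f * d / (2 * tau_i) = 4814 * 6.2 / (2 * 70) = 213.2 um

213.2 um


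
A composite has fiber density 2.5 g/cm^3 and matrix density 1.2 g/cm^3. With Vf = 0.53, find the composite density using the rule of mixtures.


rho_c = rho_f*Vf + rho_m*(1-Vf) = 2.5*0.53 + 1.2*0.47 = 1.889 g/cm^3

1.889 g/cm^3


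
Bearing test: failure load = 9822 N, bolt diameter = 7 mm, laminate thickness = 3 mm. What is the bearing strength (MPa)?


sigma_br = F/(d*h) = 9822/(7*3) = 467.7 MPa

467.7 MPa


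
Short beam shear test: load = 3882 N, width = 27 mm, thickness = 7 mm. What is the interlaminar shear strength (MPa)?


ILSS = 3F/(4bh) = 3*3882/(4*27*7) = 15.4 MPa

15.4 MPa


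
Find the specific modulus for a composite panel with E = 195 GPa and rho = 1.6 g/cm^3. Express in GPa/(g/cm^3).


Specific stiffness = E/rho = 195/1.6 = 121.9 GPa/(g/cm^3)

121.9 GPa/(g/cm^3)


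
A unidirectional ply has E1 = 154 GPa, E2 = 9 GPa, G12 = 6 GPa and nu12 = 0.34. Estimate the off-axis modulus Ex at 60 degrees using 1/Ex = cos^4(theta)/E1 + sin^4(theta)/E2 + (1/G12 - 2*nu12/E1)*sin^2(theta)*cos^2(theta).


cos^4(60) = 0.0625, sin^4(60) = 0.5625, sin^2(60)*cos^2(60) = 0.1875
1/G12 - 2*nu12/E1 = 1/6 - 2*0.34/154 = 0.162251 GPa^-1
1/Ex = 0.0625/154 + 0.5625/9 + 0.162251*0.1875 = 0.0933279 GPa^-1
Ex = 10.71 GPa

10.71 GPa


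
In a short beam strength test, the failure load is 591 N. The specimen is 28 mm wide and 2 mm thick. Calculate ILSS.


ILSS = 3F/(4bh) = 3*591/(4*28*2) = 7.92 MPa

7.92 MPa


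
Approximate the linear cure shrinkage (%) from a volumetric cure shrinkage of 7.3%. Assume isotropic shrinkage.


Linear shrinkage ≈ vol_shrink/3 = 7.3/3 = 2.433%

2.433%


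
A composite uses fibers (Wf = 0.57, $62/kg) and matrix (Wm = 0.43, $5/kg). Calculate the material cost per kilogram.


Cost = cost_f*Wf + cost_m*Wm = 62*0.57 + 5*0.43 = $37.49/kg

$37.49/kg


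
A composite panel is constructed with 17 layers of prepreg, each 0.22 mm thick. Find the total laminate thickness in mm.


h = n * t_ply = 17 * 0.22 = 3.74 mm

3.74 mm


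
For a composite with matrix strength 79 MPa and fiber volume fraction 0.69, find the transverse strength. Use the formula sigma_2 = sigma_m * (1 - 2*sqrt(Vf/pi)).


factor = 1 - 2*sqrt(0.69/pi) = 0.0627
sigma_2 = 79 * 0.0627 = 4.95 MPa

4.95 MPa


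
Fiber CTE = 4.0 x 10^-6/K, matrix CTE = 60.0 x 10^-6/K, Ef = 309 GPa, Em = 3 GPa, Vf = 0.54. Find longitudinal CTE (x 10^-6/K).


E1 = Ef*Vf + Em*(1-Vf) = 168.24
alpha_1 = (alpha_f*Ef*Vf + alpha_m*Em*(1-Vf))/E1 = 4.46 x 10^-6/K

4.46 x 10^-6/K
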